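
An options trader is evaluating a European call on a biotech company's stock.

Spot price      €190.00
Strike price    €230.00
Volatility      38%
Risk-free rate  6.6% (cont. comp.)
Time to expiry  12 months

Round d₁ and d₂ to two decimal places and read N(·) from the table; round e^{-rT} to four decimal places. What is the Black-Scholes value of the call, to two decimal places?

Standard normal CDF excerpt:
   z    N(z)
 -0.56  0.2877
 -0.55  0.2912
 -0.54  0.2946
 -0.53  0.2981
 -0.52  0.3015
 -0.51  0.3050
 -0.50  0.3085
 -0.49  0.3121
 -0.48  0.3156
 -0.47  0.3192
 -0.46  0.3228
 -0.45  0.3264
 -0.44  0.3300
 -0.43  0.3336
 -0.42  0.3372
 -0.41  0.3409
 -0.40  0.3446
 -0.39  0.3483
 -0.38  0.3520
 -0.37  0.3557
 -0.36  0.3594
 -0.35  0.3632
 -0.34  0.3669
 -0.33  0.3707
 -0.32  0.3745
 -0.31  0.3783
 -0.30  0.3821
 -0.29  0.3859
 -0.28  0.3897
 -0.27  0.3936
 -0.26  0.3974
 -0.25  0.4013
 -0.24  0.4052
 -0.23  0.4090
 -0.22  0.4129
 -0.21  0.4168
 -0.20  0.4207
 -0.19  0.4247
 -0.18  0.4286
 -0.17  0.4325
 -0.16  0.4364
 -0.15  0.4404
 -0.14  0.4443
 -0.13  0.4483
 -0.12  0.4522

σ√T = 0.38 × 1.0000 = 0.3800
d₁ = [ln(190/230) + (0.066 + ½·0.38²)·1] / (σ√T) = (-0.1911 + 0.1382) / 0.3800 = -0.1391 ≈ -0.14
d₂ = -0.1391 − 0.3800 = -0.5191 ≈ -0.52
exp(−rT) = exp(−0.066·1) = 0.9361
C = 190·N(-0.14) − 230·0.9361·N(-0.52) = 190·0.4443 − 230·0.9361·0.3015 = 84.4170 − 64.9139 = 19.5031

€19.50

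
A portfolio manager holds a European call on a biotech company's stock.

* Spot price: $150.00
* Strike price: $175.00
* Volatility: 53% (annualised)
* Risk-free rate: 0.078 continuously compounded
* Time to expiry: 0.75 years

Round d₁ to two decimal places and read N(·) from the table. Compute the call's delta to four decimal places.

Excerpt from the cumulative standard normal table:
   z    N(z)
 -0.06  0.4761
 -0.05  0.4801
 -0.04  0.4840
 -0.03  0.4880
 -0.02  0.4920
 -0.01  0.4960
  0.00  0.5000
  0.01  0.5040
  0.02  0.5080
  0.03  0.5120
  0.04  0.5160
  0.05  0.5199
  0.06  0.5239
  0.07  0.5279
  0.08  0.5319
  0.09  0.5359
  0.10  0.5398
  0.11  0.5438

σ√T = 0.53·√0.75 = 0.4590
d₁ = [ln(150/175) + (0.078 + 0.53²/2)·0.75] / 0.4590 = [-0.1542 + 0.1638] / 0.4590 = 0.0211 ≈ 0.02
N(d₁) = N(0.02) = 0.5080
Δ_call = N(d₁) = 0.5080

0.5080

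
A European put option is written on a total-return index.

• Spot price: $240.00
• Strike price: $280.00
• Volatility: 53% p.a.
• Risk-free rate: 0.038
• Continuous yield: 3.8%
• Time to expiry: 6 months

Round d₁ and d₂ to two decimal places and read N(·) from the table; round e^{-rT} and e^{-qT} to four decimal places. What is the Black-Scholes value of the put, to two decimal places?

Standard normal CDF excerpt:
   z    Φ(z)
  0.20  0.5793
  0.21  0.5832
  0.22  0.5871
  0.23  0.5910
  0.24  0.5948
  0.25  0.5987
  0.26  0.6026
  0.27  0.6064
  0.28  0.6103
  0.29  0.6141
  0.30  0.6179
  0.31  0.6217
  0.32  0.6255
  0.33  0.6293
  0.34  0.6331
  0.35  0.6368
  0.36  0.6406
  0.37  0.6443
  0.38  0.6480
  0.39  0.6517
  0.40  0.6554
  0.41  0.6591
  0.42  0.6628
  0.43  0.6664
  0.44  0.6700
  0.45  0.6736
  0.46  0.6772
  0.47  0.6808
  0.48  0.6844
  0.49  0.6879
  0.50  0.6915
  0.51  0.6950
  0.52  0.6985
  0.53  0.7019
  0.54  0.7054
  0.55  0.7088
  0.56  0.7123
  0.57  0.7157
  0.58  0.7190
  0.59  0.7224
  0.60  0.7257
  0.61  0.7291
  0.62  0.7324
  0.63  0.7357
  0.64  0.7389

σ√T = 0.53·√0.5 = 0.3748
d₁ = [ln(240/280) + (0.038 − 0.038 + ½·0.53²)·0.5] / (σ√T) = (-0.1542 + 0.0702) / 0.3748 = -0.2239 ⇒ -0.22
d₂ = -0.2239 − 0.3748 = -0.5987 ⇒ -0.60
e^(−qT) = e^(−0.038·0.5) = 0.9812;  e^(−rT) = e^(−0.038·0.5) = 0.9812
N(−d₂) = N(0.60) = 0.7257;  N(−d₁) = N(0.22) = 0.5871
P = 280·0.9812·0.7257 − 240·0.9812·0.5871 = 199.3759 − 138.2550 = 61.1209

$61.12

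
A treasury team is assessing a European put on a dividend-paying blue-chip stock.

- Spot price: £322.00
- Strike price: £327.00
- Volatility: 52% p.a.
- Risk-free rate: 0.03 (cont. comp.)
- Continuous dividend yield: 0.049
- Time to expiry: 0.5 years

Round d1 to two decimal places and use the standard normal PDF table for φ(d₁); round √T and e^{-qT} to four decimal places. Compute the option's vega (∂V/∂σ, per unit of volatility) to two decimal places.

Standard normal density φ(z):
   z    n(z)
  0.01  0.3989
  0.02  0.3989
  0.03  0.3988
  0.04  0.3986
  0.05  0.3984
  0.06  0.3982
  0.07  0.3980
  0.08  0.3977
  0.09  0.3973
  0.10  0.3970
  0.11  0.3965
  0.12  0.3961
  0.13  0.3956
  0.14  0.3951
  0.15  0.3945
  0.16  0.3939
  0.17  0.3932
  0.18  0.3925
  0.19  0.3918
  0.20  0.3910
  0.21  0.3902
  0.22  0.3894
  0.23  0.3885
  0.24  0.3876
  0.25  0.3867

88.00

T = 0.5;  σ√T = 0.3677
d₁ = [ln(322/327) + (0.03 − 0.049 + 0.52²/2)·0.5] / 0.3677 = [-0.0154 + 0.0581] / 0.3677 = 0.1161 which rounds to 0.12
√T = √0.5 = 0.7071
φ(d₁) = φ(0.12) = 0.3961
exp(−qT) = exp(−0.049·0.5) = 0.9758
vega = S·exp(−qT)·φ(d₁)·√T = 322·0.9758·0.3961·0.7071 = 88.0040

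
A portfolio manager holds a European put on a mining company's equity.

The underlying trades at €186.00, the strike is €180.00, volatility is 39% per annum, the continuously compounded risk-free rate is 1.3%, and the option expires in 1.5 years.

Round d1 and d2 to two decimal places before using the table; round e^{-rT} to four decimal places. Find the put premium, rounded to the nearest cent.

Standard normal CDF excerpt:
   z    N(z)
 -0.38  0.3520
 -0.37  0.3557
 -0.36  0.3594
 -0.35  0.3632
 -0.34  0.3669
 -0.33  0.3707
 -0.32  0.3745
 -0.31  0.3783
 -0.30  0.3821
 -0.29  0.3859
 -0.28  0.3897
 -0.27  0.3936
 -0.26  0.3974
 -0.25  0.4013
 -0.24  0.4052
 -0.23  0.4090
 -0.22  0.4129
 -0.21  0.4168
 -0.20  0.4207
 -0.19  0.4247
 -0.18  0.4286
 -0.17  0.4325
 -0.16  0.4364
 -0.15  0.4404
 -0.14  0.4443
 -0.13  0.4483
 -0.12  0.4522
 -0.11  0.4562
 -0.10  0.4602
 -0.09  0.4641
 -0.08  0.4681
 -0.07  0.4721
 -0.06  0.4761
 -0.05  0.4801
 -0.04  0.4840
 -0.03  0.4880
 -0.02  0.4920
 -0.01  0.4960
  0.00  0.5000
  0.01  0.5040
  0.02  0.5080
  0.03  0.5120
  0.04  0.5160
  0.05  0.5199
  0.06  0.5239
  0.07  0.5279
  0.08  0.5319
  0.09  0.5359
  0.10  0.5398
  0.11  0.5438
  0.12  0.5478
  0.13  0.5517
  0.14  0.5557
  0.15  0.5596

€29.83

σ√T = 0.39·√1.5 = 0.4777
d₁ = [ln(186/180) + (0.013 + ½·0.39²)·1.5] / (σ√T) = (0.0328 + 0.1336) / 0.4777 = 0.3483 → 0.35
d₂ = 0.3483 − 0.4777 = -0.1294 → -0.13
exp(−rT) = exp(−0.013·1.5) = 0.9807
N(−d₂) = N(0.13) = 0.5517;  N(−d₁) = N(-0.35) = 0.3632
P = 180·0.9807·0.5517 − 186·0.3632 = 97.3894 − 67.5552 = 29.8342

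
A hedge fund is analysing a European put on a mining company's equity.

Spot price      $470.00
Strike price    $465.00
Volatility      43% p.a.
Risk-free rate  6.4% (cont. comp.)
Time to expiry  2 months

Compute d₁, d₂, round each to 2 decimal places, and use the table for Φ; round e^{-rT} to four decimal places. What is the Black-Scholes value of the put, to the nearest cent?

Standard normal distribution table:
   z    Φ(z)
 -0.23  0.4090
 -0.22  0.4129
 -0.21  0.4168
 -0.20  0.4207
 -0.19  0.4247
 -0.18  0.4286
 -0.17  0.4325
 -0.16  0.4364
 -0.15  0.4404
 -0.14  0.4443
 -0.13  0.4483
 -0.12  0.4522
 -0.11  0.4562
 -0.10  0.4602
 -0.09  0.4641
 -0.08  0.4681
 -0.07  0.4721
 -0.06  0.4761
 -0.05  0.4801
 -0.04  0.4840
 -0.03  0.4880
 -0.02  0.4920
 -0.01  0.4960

T = 0.1667;  σ√T = 0.1755
d₁ = [ln(470/465) + (0.064 + 0.43²/2)·0.1667] / 0.1755 = [0.0107 + 0.0261] / 0.1755 = 0.2095 → 0.21
d₂ = d₁ − σ√T = 0.2095 − 0.1755 = 0.0339 → 0.03
exp(−rT) = exp(−0.064·0.1667) = 0.9894
P = 465·0.9894·N(-0.03) − 470·N(-0.21) = 465·0.9894·0.4880 − 470·0.4168 = 224.5146 − 195.8960 = 28.6186

$28.62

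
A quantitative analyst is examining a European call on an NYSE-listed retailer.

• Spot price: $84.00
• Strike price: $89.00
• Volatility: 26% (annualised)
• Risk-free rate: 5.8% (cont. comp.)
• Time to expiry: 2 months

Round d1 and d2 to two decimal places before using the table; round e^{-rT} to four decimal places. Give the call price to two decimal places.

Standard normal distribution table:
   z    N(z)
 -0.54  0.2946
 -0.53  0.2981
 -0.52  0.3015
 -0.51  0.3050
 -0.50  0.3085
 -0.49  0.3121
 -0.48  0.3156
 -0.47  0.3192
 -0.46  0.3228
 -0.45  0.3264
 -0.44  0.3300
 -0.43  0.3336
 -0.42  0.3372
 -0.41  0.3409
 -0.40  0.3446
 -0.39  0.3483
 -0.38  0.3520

T = 0.1667;  σ√T = 0.1061
d₁ = [ln(84/89) + (0.058 + ½·0.26²)·0.1667] / (σ√T) = (-0.0578 + 0.0153) / 0.1061 = -0.4006 → -0.40
d₂ = -0.4006 − 0.1061 = -0.5067 → -0.51
e^(−rT) = e^(−0.058·0.1667) = 0.9904
C = 84·N(-0.40) − 89·0.9904·N(-0.51) = 84·0.3446 − 89·0.9904·0.3050 = 28.9464 − 26.8844 = 2.0620

$2.06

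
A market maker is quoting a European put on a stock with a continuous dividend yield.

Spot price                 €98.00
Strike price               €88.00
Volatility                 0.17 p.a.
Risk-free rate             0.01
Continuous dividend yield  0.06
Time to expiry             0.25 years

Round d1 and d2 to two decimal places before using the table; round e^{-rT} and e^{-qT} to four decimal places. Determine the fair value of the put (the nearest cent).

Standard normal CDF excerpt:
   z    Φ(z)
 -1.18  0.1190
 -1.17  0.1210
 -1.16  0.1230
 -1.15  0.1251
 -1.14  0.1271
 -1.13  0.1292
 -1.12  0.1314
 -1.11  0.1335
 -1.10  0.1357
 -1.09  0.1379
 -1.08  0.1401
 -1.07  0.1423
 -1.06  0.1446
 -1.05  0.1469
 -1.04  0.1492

€0.42

σ√T = 0.17 × 0.5000 = 0.0850
d₁ = [ln(98/88) + (0.01 − 0.06 + ½·0.17²)·0.25] / (σ√T) = (0.1076 − 0.0089) / 0.0850 = 1.1617 → 1.16
d₂ = 1.1617 − 0.0850 = 1.0767 → 1.08
exp(−qT) = exp(−0.06·0.25) = 0.9851;  exp(−rT) = exp(−0.01·0.25) = 0.9975
P = 88·0.9975·N(-1.08) − 98·0.9851·N(-1.16) = 88·0.9975·0.1401 − 98·0.9851·0.1230 = 12.2980 − 11.8744 = 0.4236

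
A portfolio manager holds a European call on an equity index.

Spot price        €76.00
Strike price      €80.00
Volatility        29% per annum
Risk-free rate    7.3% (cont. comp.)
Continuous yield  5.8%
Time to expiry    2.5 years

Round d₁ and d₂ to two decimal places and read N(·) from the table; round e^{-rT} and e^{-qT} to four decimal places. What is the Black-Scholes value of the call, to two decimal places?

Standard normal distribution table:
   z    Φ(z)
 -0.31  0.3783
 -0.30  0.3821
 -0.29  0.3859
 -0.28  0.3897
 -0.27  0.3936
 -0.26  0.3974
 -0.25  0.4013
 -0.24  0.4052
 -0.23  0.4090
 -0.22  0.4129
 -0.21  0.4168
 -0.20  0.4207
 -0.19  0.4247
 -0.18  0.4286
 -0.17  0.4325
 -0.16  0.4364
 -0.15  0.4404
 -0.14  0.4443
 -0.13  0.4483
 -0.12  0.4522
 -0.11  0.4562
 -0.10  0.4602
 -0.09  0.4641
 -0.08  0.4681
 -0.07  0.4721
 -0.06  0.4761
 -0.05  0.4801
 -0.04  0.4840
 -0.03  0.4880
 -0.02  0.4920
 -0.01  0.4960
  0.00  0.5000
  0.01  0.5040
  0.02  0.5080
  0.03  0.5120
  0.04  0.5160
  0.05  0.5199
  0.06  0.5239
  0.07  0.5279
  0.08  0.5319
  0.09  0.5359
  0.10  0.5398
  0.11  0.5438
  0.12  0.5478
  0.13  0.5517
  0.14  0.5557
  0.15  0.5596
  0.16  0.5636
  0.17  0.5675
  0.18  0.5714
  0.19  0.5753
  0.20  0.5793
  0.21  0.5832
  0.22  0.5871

σ√T = 0.29·√2.5 = 0.4585
ln(S/K) + (r − q + σ²/2)T = ln(76/80) + (0.073 − 0.058 + 0.29²/2)·2.5 = -0.0513 + 0.1426 = 0.0913
d₁ = 0.0913 / 0.4585 = 0.1992 ⇒ 0.20
d₂ = d₁ − σ√T = 0.1992 − 0.4585 = -0.2593 ⇒ -0.26
e^(−qT) = e^(−0.058·2.5) = 0.8650;  e^(−rT) = e^(−0.073·2.5) = 0.8332
N(d₁) = N(0.20) = 0.5793;  N(d₂) = N(-0.26) = 0.3974
C = 76·0.8650·0.5793 − 80·0.8332·0.3974 = 38.0832 − 26.4891 = 11.5941

€11.59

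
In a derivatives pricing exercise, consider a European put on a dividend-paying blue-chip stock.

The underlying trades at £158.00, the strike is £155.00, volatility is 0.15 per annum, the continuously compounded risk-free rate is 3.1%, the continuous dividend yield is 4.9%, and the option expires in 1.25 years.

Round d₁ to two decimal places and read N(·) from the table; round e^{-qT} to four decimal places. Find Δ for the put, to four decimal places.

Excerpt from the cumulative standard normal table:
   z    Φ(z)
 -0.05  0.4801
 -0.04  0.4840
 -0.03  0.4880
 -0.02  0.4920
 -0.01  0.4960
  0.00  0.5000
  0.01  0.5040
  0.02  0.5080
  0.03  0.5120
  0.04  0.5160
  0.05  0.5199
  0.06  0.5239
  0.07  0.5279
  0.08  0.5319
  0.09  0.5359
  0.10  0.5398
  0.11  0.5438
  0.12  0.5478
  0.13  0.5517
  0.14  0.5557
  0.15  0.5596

-0.4478

T = 1.25;  σ√T = 0.1677
d₁ = [ln(158/155) + (0.031 − 0.049 + 0.15²/2)·1.25] / 0.1677 = [0.0192 − 0.0084] / 0.1677 = 0.0640 ⇒ 0.06
N(d₁) = N(0.06) = 0.5239
Δ_put = e^(−qT)·(N(d₁) − 1) = 0.9406·(0.5239 − 1) = -0.4478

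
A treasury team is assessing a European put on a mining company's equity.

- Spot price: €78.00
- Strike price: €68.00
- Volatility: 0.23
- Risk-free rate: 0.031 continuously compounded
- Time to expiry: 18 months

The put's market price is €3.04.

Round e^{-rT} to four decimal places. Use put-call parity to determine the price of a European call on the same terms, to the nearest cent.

exp(−rT) = exp(−0.031·1.5) = 0.9546
Put-call parity: C − P = S − K·e^(−rT) = 78 − 68·0.9546 = 78 − 64.9128 = 13.0872
C = P + (C − P) = 3.04 + (13.0872) = 16.1272

€16.13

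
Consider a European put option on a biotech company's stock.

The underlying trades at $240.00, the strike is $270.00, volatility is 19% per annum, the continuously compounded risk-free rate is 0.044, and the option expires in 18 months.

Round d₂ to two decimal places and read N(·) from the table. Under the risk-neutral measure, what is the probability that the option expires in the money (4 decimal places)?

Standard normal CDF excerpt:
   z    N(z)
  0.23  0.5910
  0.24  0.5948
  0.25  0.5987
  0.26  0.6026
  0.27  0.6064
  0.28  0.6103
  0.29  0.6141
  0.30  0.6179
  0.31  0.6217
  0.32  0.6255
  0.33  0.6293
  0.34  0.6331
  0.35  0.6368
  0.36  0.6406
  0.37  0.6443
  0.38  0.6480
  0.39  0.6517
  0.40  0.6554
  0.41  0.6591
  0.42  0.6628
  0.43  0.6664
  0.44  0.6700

0.6331

T = 1.5;  σ√T = 0.2327
d₁ = [ln(240/270) + (0.044 + 0.19²/2)·1.5] / 0.2327 = [-0.1178 + 0.0931] / 0.2327 = -0.1062 ⇒ -0.11
d₂ = d₁ − σ√T = -0.1062 − 0.2327 = -0.3389 ⇒ -0.34
Pr(exercise) under Q = N(−d₂) = N(0.34) = 0.6331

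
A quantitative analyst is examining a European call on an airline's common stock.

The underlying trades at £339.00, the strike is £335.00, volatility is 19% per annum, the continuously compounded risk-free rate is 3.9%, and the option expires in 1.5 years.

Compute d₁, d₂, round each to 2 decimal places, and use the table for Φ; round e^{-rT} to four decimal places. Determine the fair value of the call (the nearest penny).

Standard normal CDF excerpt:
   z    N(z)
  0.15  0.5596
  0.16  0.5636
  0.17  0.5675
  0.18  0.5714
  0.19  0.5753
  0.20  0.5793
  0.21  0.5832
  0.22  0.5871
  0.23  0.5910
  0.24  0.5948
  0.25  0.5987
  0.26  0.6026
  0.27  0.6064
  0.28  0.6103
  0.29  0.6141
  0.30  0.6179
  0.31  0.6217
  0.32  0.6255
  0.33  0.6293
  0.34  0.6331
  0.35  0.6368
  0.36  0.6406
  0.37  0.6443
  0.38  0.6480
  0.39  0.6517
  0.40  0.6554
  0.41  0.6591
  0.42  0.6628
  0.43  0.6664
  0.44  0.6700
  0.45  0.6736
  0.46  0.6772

σ√T = 0.19·√1.5 = 0.2327
d₁ = [ln(339/335) + (0.039 + ½·0.19²)·1.5] / (σ√T) = (0.0119 + 0.0856) / 0.2327 = 0.4188 → 0.42
d₂ = 0.4188 − 0.2327 = 0.1861 → 0.19
exp(−rT) = exp(−0.039·1.5) = 0.9432
N(d₁) = N(0.42) = 0.6628;  N(d₂) = N(0.19) = 0.5753
C = 339·0.6628 − 335·0.9432·0.5753 = 224.6892 − 181.7787 = 42.9105

£42.91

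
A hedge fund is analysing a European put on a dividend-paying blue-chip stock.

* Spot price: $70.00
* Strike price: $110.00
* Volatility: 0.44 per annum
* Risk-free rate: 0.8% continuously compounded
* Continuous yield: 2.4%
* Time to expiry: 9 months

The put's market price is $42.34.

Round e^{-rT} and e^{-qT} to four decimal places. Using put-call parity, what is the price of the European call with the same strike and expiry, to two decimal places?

$1.75

exp(−qT) = exp(−0.024·0.75) = 0.9822;  exp(−rT) = exp(−0.008·0.75) = 0.9940
Put-call parity: C − P = S·e^(−qT) − K·e^(−rT) = 70·0.9822 − 110·0.9940 = 68.7540 − 109.3400 = -40.5860
C = P + (C − P) = 42.34 + (-40.5860) = 1.7540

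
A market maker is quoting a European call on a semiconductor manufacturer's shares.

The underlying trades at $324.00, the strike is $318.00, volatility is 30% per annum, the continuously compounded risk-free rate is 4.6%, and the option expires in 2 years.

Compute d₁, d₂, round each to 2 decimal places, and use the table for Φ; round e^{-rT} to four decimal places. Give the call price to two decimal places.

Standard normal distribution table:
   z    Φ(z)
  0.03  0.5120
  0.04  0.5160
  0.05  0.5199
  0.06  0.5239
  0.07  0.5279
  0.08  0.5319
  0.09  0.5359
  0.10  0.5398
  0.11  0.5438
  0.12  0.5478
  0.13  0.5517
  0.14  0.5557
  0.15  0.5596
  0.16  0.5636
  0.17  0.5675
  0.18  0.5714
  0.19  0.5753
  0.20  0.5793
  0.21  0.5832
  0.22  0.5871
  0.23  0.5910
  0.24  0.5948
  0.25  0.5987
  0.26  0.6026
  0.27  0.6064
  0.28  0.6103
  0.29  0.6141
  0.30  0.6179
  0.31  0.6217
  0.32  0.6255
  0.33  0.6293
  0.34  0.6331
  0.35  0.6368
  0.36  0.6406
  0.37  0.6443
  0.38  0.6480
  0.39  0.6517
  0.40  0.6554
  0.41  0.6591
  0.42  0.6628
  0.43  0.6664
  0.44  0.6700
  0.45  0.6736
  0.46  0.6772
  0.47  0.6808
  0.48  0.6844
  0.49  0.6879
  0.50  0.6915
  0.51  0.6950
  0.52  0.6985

$69.78

σ√T = 0.3·√2 = 0.4243
d₁ = [ln(324/318) + (0.046 + ½·0.3²)·2] / (σ√T) = (0.0187 + 0.1820) / 0.4243 = 0.4730 → 0.47
d₂ = 0.4730 − 0.4243 = 0.0488 → 0.05
exp(−rT) = exp(−0.046·2) = 0.9121
N(d₁) = N(0.47) = 0.6808;  N(d₂) = N(0.05) = 0.5199
C = 324·0.6808 − 318·0.9121·0.5199 = 220.5792 − 150.7959 = 69.7833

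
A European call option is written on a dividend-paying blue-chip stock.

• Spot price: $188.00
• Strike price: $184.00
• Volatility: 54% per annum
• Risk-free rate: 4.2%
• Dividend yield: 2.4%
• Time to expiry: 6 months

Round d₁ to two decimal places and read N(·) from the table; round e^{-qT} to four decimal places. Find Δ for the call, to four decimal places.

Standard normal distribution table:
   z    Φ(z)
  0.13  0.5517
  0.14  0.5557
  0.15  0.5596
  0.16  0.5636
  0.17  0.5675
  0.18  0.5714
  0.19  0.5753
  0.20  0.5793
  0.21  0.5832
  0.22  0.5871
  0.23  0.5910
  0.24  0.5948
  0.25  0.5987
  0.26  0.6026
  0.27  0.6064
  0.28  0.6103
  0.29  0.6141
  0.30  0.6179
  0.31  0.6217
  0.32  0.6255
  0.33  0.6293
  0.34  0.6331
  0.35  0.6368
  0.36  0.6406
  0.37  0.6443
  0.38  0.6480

0.5992

T = 0.5;  σ√T = 0.3818
d₁ = [ln(188/184) + (0.042 − 0.024 + ½·0.54²)·0.5] / (σ√T) = (0.0215 + 0.0819) / 0.3818 = 0.2708 which rounds to 0.27
N(d₁) = N(0.27) = 0.6064
Δ_call = e^(−qT)·N(d₁) = 0.9881·0.6064 = 0.5992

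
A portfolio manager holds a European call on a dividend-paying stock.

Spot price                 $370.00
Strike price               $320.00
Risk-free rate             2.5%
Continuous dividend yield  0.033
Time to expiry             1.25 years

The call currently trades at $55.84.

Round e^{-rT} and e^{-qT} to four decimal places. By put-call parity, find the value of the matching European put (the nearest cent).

$10.93

e^(−qT) = e^(−0.033·1.25) = 0.9596;  e^(−rT) = e^(−0.025·1.25) = 0.9692
Put-call parity: C − P = S·e^(−qT) − K·e^(−rT) = 370·0.9596 − 320·0.9692 = 355.0520 − 310.1440 = 44.9080
P = C − (C − P) = 55.84 − (44.9080) = 10.9320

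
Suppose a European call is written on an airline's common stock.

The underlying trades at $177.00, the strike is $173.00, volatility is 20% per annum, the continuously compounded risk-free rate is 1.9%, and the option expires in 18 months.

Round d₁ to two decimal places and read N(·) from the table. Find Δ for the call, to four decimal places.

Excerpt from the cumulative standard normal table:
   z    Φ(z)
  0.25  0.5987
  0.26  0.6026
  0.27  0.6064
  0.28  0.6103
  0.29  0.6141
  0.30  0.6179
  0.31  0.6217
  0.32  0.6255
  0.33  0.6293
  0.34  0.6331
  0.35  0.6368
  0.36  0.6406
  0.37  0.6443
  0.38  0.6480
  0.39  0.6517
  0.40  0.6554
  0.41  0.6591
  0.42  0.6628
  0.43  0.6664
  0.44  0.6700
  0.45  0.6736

0.6293

σ√T = 0.2·√1.5 = 0.2449
d₁ = [ln(177/173) + (0.019 + ½·0.2²)·1.5] / (σ√T) = (0.0229 + 0.0585) / 0.2449 = 0.3321 → 0.33
N(d₁) = N(0.33) = 0.6293
Δ_call = N(d₁) = 0.6293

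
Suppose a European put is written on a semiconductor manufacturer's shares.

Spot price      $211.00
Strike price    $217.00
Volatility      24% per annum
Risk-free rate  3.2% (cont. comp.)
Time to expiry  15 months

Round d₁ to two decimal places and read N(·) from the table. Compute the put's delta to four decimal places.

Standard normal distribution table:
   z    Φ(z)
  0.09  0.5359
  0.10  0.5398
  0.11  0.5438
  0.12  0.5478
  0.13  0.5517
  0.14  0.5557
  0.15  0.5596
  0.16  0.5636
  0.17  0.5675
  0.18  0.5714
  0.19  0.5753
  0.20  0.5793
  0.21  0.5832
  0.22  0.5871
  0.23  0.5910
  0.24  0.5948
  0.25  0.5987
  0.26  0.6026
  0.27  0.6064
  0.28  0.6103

-0.4286

T = 1.25;  σ√T = 0.2683
d₁ = [ln(211/217) + (0.032 + 0.24²/2)·1.25] / 0.2683 = [-0.0280 + 0.0760] / 0.2683 = 0.1787 → 0.18
N(d₁) = N(0.18) = 0.5714
Δ_put = N(d₁) − 1 = 0.5714 − 1 = -0.4286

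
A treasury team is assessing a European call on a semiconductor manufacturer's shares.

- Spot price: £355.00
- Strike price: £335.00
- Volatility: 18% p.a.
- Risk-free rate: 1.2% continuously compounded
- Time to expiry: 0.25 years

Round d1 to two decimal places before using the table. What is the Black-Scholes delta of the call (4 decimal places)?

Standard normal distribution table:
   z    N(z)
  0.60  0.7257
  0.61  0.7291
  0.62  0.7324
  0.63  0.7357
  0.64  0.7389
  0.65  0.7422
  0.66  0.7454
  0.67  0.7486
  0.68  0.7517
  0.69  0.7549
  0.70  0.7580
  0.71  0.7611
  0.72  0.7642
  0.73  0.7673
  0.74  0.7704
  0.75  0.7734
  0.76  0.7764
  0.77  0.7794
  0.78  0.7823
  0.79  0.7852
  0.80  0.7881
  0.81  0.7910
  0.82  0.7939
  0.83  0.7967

T = 0.25;  σ√T = 0.0900
d₁ = [ln(355/335) + (0.012 + ½·0.18²)·0.25] / (σ√T) = (0.0580 + 0.0070) / 0.0900 = 0.7226 → 0.72
N(d₁) = N(0.72) = 0.7642
Δ_call = N(d₁) = 0.7642

0.7642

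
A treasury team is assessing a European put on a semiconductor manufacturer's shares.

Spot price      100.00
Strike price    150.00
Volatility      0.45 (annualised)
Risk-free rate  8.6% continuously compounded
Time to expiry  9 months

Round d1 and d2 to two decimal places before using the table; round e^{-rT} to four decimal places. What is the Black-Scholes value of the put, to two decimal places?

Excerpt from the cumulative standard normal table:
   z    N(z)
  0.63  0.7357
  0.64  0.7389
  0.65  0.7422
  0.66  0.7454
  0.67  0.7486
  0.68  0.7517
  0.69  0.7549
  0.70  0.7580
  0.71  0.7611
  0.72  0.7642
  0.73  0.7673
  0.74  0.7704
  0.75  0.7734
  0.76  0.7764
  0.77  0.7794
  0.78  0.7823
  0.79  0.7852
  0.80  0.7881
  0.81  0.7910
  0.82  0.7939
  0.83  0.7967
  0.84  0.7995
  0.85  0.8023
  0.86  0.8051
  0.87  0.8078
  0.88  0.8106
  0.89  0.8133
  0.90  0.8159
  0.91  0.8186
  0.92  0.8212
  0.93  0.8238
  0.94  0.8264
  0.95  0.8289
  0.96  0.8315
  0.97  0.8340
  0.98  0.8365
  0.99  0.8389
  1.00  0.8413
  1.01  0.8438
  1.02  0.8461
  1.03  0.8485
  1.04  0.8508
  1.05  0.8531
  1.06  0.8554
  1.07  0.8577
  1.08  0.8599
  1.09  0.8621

σ√T = 0.45 × 0.8660 = 0.3897
d₁ = [ln(100/150) + (0.086 + ½·0.45²)·0.75] / (σ√T) = (-0.4055 + 0.1404) / 0.3897 = -0.6801 ⇒ -0.68
d₂ = -0.6801 − 0.3897 = -1.0698 ⇒ -1.07
exp(−rT) = exp(−0.086·0.75) = 0.9375
N(−d₂) = N(1.07) = 0.8577;  N(−d₁) = N(0.68) = 0.7517
P = 150·0.9375·0.8577 − 100·0.7517 = 120.6141 − 75.1700 = 45.4441

45.44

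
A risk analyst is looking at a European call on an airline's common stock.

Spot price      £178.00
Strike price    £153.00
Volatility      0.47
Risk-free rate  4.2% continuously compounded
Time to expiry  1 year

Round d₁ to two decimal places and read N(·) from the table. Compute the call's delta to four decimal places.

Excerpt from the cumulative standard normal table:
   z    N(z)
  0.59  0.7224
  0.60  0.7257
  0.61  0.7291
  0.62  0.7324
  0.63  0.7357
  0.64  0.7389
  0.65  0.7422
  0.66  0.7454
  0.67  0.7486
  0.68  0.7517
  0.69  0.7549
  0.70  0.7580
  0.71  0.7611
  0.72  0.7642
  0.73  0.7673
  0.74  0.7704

σ√T = 0.47·√1 = 0.4700
d₁ = [ln(178/153) + (0.042 + ½·0.47²)·1] / (σ√T) = (0.1513 + 0.1525) / 0.4700 = 0.6464 ≈ 0.65
N(d₁) = N(0.65) = 0.7422
Δ_call = N(d₁) = 0.7422

0.7422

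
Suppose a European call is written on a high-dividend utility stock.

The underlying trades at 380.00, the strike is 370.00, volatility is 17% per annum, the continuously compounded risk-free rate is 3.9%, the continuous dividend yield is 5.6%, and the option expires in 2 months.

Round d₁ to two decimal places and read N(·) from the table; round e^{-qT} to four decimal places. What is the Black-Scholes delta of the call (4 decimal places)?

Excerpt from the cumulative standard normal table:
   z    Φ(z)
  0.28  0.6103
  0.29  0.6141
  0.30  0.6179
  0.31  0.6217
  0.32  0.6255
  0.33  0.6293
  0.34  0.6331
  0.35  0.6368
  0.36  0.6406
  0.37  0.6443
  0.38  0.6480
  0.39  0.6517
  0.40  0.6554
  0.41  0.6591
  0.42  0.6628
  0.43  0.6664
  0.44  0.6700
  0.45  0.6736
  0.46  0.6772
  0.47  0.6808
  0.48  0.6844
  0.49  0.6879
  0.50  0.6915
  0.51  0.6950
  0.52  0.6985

0.6420

σ√T = 0.17·√0.1667 = 0.0694
d₁ = [ln(380/370) + (0.039 − 0.056 + ½·0.17²)·0.1667] / (σ√T) = (0.0267 − 0.0004) / 0.0694 = 0.3781 which rounds to 0.38
N(d₁) = N(0.38) = 0.6480
Δ_call = exp(−qT)·N(d₁) = 0.9907·0.6480 = 0.6420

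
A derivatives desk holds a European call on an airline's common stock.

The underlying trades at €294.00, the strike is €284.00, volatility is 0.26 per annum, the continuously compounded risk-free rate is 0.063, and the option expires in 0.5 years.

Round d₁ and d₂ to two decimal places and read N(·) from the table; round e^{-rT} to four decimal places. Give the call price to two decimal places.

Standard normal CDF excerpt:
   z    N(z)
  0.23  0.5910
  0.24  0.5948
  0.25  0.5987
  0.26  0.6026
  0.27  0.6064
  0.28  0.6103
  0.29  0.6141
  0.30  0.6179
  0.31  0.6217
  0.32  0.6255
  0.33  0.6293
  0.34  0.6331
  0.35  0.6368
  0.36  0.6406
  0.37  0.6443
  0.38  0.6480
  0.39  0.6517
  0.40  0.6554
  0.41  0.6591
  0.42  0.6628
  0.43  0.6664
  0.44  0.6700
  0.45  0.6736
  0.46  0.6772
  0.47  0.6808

σ√T = 0.26·√0.5 = 0.1838
d₁ = [ln(294/284) + (0.063 + 0.26²/2)·0.5] / 0.1838 = [0.0346 + 0.0484] / 0.1838 = 0.4515 ≈ 0.45
d₂ = d₁ − σ√T = 0.4515 − 0.1838 = 0.2676 ≈ 0.27
e^(−rT) = e^(−0.063·0.5) = 0.9690
C = 294·N(0.45) − 284·0.9690·N(0.27) = 294·0.6736 − 284·0.9690·0.6064 = 198.0384 − 166.8789 = 31.1595

€31.16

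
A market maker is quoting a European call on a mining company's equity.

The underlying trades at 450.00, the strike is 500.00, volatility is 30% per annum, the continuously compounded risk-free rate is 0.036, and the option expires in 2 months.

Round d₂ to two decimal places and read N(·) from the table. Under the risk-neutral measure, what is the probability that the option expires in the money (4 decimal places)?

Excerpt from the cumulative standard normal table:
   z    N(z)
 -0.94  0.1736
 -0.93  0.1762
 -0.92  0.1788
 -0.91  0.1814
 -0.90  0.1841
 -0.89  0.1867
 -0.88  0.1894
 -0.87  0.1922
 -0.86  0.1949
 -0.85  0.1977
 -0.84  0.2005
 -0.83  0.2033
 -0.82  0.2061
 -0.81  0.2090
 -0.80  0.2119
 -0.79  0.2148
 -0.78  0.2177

σ√T = 0.3 × 0.4082 = 0.1225
d₁ = [ln(450/500) + (0.036 + ½·0.3²)·0.1667] / (σ√T) = (-0.1054 + 0.0135) / 0.1225 = -0.7500 ⇒ -0.75
d₂ = -0.7500 − 0.1225 = -0.8725 ⇒ -0.87
Pr(exercise) under Q = N(d₂) = 0.1922

0.1922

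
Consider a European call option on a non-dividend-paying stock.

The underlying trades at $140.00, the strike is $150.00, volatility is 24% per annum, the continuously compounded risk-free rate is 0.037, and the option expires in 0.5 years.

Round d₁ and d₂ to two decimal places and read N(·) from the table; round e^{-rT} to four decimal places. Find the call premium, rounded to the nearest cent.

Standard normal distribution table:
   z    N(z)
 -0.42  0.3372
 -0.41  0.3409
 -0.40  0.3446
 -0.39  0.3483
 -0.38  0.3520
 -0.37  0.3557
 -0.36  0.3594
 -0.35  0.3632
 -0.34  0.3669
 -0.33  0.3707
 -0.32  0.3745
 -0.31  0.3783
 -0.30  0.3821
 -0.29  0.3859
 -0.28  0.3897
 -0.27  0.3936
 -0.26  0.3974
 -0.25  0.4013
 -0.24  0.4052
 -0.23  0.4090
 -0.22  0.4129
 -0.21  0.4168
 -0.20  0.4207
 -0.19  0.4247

$6.52

T = 0.5;  σ√T = 0.1697
d₁ = [ln(140/150) + (0.037 + 0.24²/2)·0.5] / 0.1697 = [-0.0690 + 0.0329] / 0.1697 = -0.2127 ≈ -0.21
d₂ = d₁ − σ√T = -0.2127 − 0.1697 = -0.3824 ≈ -0.38
exp(−rT) = exp(−0.037·0.5) = 0.9817
C = 140·N(-0.21) − 150·0.9817·N(-0.38) = 140·0.4168 − 150·0.9817·0.3520 = 58.3520 − 51.8338 = 6.5182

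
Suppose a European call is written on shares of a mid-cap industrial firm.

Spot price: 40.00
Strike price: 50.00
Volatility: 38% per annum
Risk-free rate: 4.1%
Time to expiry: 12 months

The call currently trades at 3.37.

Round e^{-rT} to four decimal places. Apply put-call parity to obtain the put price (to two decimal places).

exp(−rT) = exp(−0.041·1) = 0.9598
Put-call parity: C − P = S − K·e^(−rT) = 40 − 50·0.9598 = 40 − 47.9900 = -7.9900
P = C − (C − P) = 3.37 − (-7.9900) = 11.3600

11.36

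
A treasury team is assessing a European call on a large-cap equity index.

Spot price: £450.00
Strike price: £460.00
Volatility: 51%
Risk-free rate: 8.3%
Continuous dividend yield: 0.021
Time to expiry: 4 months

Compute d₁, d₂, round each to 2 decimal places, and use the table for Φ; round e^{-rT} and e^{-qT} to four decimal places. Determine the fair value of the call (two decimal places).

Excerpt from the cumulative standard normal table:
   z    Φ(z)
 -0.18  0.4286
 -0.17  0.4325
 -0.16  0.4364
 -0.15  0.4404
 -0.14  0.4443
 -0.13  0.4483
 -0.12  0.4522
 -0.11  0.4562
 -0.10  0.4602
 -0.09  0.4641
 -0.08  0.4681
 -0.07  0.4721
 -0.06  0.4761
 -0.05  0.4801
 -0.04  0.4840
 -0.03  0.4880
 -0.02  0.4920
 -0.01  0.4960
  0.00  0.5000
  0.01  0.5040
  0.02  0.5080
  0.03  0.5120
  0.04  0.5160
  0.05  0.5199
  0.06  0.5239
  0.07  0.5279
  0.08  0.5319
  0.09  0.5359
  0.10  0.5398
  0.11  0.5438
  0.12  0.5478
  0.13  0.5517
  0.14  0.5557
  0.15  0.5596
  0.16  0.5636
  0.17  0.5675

£51.26

σ√T = 0.51 × 0.5774 = 0.2944
ln(S/K) + (r − q + σ²/2)T = ln(450/460) + (0.083 − 0.021 + 0.51²/2)·0.3333 = -0.0220 + 0.0640 = 0.0420
d₁ = 0.0420 / 0.2944 = 0.1428 ⇒ 0.14
d₂ = d₁ − σ√T = 0.1428 − 0.2944 = -0.1517 ⇒ -0.15
e^(−qT) = e^(−0.021·0.3333) = 0.9930;  e^(−rT) = e^(−0.083·0.3333) = 0.9727
N(d₁) = N(0.14) = 0.5557;  N(d₂) = N(-0.15) = 0.4404
C = 450·0.9930·0.5557 − 460·0.9727·0.4404 = 248.3145 − 197.0535 = 51.2611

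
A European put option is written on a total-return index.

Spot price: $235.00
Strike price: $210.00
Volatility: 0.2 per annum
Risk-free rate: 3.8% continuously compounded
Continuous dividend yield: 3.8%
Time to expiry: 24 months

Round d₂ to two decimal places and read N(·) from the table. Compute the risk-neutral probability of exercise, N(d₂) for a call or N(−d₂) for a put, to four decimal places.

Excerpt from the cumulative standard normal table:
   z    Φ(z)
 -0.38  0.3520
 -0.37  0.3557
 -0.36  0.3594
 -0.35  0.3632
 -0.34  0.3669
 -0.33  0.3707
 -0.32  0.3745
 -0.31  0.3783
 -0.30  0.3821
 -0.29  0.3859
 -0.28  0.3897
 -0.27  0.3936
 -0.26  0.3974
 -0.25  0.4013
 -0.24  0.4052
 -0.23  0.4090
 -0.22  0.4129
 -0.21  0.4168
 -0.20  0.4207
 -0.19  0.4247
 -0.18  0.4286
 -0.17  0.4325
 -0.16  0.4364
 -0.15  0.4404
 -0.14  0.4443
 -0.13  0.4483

0.3974

σ√T = 0.2·√2 = 0.2828
d₁ = [ln(235/210) + (0.038 − 0.038 + 0.2²/2)·2] / 0.2828 = [0.1125 + 0.0400] / 0.2828 = 0.5391 → 0.54
d₂ = d₁ − σ√T = 0.5391 − 0.2828 = 0.2562 → 0.26
Pr(exercise) under Q = N(−d₂) = N(-0.26) = 0.3974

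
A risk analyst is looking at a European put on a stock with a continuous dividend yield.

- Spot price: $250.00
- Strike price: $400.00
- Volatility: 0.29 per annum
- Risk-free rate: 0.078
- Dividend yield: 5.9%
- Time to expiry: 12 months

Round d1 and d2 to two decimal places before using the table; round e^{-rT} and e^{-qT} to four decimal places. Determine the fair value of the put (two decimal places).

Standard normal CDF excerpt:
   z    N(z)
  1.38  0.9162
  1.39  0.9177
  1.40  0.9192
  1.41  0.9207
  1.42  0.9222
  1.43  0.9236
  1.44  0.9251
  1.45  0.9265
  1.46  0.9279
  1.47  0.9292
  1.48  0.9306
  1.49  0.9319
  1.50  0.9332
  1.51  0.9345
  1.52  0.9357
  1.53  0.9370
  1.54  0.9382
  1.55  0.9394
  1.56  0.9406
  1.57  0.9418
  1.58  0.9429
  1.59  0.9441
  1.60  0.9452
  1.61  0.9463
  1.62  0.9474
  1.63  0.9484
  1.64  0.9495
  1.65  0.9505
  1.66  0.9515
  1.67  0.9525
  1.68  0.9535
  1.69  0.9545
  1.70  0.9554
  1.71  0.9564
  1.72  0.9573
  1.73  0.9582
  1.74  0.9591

$136.51

σ√T = 0.29·√1 = 0.2900
ln(S/K) + (r − q + σ²/2)T = ln(250/400) + (0.078 − 0.059 + 0.29²/2)·1 = -0.4700 + 0.0611 = -0.4090
d₁ = -0.4090 / 0.2900 = -1.4102 ⇒ -1.41
d₂ = d₁ − σ√T = -1.4102 − 0.2900 = -1.7002 ⇒ -1.70
e^(−qT) = e^(−0.059·1) = 0.9427;  e^(−rT) = e^(−0.078·1) = 0.9250
N(−d₂) = N(1.70) = 0.9554;  N(−d₁) = N(1.41) = 0.9207
P = 400·0.9250·0.9554 − 250·0.9427·0.9207 = 353.4980 − 216.9860 = 136.5120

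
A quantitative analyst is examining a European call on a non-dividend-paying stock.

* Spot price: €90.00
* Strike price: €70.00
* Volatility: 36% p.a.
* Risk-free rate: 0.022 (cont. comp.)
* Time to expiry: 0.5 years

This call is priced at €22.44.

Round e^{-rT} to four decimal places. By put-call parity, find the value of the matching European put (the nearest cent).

€1.68

exp(−rT) = exp(−0.022·0.5) = 0.9891
Put-call parity: C − P = S − K·e^(−rT) = 90 − 70·0.9891 = 90 − 69.2370 = 20.7630
P = C − (C − P) = 22.44 − (20.7630) = 1.6770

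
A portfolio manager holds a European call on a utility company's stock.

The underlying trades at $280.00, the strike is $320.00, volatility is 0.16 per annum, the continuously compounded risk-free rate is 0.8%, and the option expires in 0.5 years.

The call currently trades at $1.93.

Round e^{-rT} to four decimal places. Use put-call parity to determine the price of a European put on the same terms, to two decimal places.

$40.65

exp(−rT) = exp(−0.008·0.5) = 0.9960
Put-call parity: C − P = S − K·e^(−rT) = 280 − 320·0.9960 = 280 − 318.7200 = -38.7200
P = C − (C − P) = 1.93 − (-38.7200) = 40.6500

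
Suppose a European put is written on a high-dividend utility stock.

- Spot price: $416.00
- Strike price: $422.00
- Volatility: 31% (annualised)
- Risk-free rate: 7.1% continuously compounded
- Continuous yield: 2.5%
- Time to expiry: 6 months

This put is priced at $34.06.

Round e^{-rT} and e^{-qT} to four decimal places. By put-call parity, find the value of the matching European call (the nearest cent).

$37.63

e^(−qT) = e^(−0.025·0.5) = 0.9876;  e^(−rT) = e^(−0.071·0.5) = 0.9651
Put-call parity: C − P = S·e^(−qT) − K·e^(−rT) = 416·0.9876 − 422·0.9651 = 410.8416 − 407.2722 = 3.5694
C = P + (C − P) = 34.06 + (3.5694) = 37.6294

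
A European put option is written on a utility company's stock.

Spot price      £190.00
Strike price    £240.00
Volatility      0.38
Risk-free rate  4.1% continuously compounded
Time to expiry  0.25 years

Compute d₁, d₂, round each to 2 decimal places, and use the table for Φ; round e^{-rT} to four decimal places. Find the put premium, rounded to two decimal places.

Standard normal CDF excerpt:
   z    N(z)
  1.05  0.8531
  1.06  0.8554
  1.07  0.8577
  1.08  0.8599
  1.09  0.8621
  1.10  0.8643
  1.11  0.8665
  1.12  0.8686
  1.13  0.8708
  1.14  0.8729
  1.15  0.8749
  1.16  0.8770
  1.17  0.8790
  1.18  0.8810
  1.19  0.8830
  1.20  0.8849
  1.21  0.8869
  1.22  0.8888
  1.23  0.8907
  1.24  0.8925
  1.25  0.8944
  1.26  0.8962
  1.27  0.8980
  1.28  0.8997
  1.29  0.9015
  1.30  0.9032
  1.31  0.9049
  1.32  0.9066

£49.94

σ√T = 0.38·√0.25 = 0.1900
d₁ = [ln(190/240) + (0.041 + 0.38²/2)·0.25] / 0.1900 = [-0.2336 + 0.0283] / 0.1900 = -1.0806 ≈ -1.08
d₂ = d₁ − σ√T = -1.0806 − 0.1900 = -1.2706 ≈ -1.27
exp(−rT) = exp(−0.041·0.25) = 0.9898
N(−d₂) = N(1.27) = 0.8980;  N(−d₁) = N(1.08) = 0.8599
P = 240·0.9898·0.8980 − 190·0.8599 = 213.3217 − 163.3810 = 49.9407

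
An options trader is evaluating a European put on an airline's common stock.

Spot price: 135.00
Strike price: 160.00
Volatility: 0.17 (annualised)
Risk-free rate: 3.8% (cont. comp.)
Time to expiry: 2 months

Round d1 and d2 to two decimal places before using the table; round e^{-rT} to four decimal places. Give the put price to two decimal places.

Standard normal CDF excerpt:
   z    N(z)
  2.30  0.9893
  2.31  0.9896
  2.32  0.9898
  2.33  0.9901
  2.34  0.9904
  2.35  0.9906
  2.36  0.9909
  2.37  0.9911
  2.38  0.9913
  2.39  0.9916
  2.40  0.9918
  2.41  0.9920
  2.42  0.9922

σ√T = 0.17 × 0.4082 = 0.0694
ln(S/K) + (r + σ²/2)T = ln(135/160) + (0.038 + 0.17²/2)·0.1667 = -0.1699 + 0.0087 = -0.1612
d₁ = -0.1612 / 0.0694 = -2.3221 ≈ -2.32
d₂ = d₁ − σ√T = -2.3221 − 0.0694 = -2.3915 ≈ -2.39
e^(−rT) = e^(−0.038·0.1667) = 0.9937
N(−d₂) = N(2.39) = 0.9916;  N(−d₁) = N(2.32) = 0.9898
P = 160·0.9937·0.9916 − 135·0.9898 = 157.6565 − 133.6230 = 24.0335

24.03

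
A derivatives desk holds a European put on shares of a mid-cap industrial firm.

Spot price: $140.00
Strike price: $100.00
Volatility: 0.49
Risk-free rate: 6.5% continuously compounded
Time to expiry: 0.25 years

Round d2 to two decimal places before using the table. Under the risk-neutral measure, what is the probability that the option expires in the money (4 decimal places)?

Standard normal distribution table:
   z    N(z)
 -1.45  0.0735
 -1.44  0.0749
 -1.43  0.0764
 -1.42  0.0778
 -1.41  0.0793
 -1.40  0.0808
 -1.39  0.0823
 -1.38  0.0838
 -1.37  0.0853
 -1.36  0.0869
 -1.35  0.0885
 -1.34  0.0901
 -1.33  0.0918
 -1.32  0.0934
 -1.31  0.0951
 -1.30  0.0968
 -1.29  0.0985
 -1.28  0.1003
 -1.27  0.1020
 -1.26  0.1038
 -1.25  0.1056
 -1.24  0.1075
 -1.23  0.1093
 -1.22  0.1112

0.0934

σ√T = 0.49 × 0.5000 = 0.2450
d₁ = [ln(140/100) + (0.065 + 0.49²/2)·0.25] / 0.2450 = [0.3365 + 0.0463] / 0.2450 = 1.5622 → 1.56
d₂ = d₁ − σ√T = 1.5622 − 0.2450 = 1.3172 → 1.32
Risk-neutral Pr[S_T < K] = N(−d₂) = N(-1.32) = 0.0934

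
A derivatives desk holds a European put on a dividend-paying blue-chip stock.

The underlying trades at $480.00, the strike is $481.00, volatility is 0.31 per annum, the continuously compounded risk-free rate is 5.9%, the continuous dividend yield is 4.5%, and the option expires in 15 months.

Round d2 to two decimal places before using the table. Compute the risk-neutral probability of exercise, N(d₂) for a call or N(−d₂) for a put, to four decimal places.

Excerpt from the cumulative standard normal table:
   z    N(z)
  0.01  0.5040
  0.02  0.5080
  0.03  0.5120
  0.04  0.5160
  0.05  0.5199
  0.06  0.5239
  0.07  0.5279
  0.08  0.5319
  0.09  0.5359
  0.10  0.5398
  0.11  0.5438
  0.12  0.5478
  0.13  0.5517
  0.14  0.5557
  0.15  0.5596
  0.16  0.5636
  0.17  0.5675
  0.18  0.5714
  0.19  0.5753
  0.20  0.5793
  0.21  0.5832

σ√T = 0.31 × 1.1180 = 0.3466
d₁ = [ln(480/481) + (0.059 − 0.045 + ½·0.31²)·1.25] / (σ√T) = (-0.0021 + 0.0776) / 0.3466 = 0.2178 which rounds to 0.22
d₂ = 0.2178 − 0.3466 = -0.1288 which rounds to -0.13
Risk-neutral Pr[S_T < K] = N(−d₂) = N(0.13) = 0.5517

0.5517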